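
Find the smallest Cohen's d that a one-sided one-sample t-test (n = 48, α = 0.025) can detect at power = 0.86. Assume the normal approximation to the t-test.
d ≈ 0.44

Minimum detectable effect (one-sample t-test, normal approximation):
d = (z_α + z_β) / √n
d = (1.960 + 1.080) / √48
d = 3.040 / 6.928
d ≈ 0.44

By Cohen's convention (0.2 small / 0.5 medium / 0.8 large): small effect.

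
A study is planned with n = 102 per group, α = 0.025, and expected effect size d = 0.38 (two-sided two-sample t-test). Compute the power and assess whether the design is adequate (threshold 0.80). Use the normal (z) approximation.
Power ≈ 0.68; the study is underpowered (power < 0.80)

Power calculation (two-sample t-test, normal approximation):
z_β = d · √(n/2) - z_{α/2}
z_β = 0.38 · √(102/2) - 2.241
z_β = 0.38 · 7.141 - 2.241
z_β = 0.472

Power = Φ(z_β) = Φ(0.472) ≈ 0.682

Effect size d = 0.38 is small by Cohen's convention (0.2/0.5/0.8).

Threshold: power ≥ 0.80 is conventionally adequate.
Power ≈ 0.68 → the study is underpowered (power < 0.80).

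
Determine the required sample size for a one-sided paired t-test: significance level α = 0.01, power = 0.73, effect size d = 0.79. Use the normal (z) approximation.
n = 14 pairs

Sample size formula (paired t-test, normal approximation):
n = ((z_α + z_β) / d)²

z_α = 2.326 (for α = 0.01, one-sided)
z_β = 0.613 (for power = 0.73)
d = 0.79

n = ((2.326 + 0.613) / 0.79)²
n = (3.720)²
n ≈ 13.84
Round up to the next whole number: n = 14 pairs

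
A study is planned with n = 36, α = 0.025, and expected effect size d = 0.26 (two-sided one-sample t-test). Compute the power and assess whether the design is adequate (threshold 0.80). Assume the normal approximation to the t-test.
Power ≈ 0.25; the study is underpowered (power < 0.80)

Power calculation (one-sample t-test, normal approximation):
z_β = d · √n - z_{α/2}
z_β = 0.26 · √36 - 2.241
z_β = 0.26 · 6.000 - 2.241
z_β = -0.681

Power = Φ(z_β) = Φ(-0.681) ≈ 0.248

Effect size d = 0.26 is small by Cohen's convention (0.2/0.5/0.8).

Threshold: power ≥ 0.80 is conventionally adequate.
Power ≈ 0.25 → the study is underpowered (power < 0.80).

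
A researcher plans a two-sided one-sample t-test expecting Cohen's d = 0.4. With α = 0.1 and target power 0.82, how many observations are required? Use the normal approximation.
n = 41

Sample size formula (one-sample t-test, normal approximation):
n = ((z_{α/2} + z_β) / d)²

z_{α/2} = 1.645 (for α = 0.1, two-sided)
z_β = 0.915 (for power = 0.82)
d = 0.4

n = ((1.645 + 0.915) / 0.4)²
n = (6.400)²
n ≈ 40.96
Round up to the next whole number: n = 41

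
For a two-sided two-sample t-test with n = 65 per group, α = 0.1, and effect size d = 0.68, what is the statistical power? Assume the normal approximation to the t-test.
Power ≈ 0.99

Power calculation (two-sample t-test, normal approximation):
z_β = d · √(n/2) - z_{α/2}
z_β = 0.68 · √(65/2) - 1.645
z_β = 0.68 · 5.701 - 1.645
z_β = 2.232

Power = Φ(z_β) = Φ(2.232) ≈ 0.987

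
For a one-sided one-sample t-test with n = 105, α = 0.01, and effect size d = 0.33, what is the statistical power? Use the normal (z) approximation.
Power ≈ 0.85

Power calculation (one-sample t-test, normal approximation):
z_β = d · √n - z_α
z_β = 0.33 · √105 - 2.326
z_β = 0.33 · 10.247 - 2.326
z_β = 1.055

Power = Φ(z_β) = Φ(1.055) ≈ 0.854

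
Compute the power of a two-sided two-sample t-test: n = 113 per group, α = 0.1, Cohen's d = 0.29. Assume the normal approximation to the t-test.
Power ≈ 0.70

Power calculation (two-sample t-test, normal approximation):
z_β = d · √(n/2) - z_{α/2}
z_β = 0.29 · √(113/2) - 1.645
z_β = 0.29 · 7.517 - 1.645
z_β = 0.535

Power = Φ(z_β) = Φ(0.535) ≈ 0.704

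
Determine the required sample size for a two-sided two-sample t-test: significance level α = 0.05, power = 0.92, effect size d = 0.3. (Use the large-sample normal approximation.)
n = 252 per group

Sample size formula (two-sample t-test, normal approximation):
n = 2 · ((z_{α/2} + z_β) / d)²

z_{α/2} = 1.960 (for α = 0.05, two-sided)
z_β = 1.405 (for power = 0.92)
d = 0.3

n = 2 · ((1.960 + 1.405) / 0.3)²
n = 2 · (11.217)²
n ≈ 251.64
Round up to the next whole number: n = 252 per group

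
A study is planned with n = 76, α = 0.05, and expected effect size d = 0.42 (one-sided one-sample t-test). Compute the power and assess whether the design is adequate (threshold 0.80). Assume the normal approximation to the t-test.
Power ≈ 0.98; the study is adequately powered (power ≥ 0.80)

Power calculation (one-sample t-test, normal approximation):
z_β = d · √n - z_α
z_β = 0.42 · √76 - 1.645
z_β = 0.42 · 8.718 - 1.645
z_β = 2.017

Power = Φ(z_β) = Φ(2.017) ≈ 0.978

Effect size d = 0.42 is small by Cohen's convention (0.2/0.5/0.8).

Threshold: power ≥ 0.80 is conventionally adequate.
Power ≈ 0.98 → the study is adequately powered (power ≥ 0.80).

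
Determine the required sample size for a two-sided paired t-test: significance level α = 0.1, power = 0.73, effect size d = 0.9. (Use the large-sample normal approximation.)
n = 7 pairs

Sample size formula (paired t-test, normal approximation):
n = ((z_{α/2} + z_β) / d)²

z_{α/2} = 1.645 (for α = 0.1, two-sided)
z_β = 0.613 (for power = 0.73)
d = 0.9

n = ((1.645 + 0.613) / 0.9)²
n = (2.509)²
n ≈ 6.30
Round up to the next whole number: n = 7 pairs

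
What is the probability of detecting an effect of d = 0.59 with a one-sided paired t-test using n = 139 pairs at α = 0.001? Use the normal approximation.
Power ≈ 1.00

Power calculation (paired t-test, normal approximation):
z_β = d · √n - z_α
z_β = 0.59 · √139 - 3.090
z_β = 0.59 · 11.790 - 3.090
z_β = 3.866

Power = Φ(z_β) = Φ(3.866) ≈ 1.000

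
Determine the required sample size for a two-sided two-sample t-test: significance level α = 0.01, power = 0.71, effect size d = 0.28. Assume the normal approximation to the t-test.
n = 250 per group

Sample size formula (two-sample t-test, normal approximation):
n = 2 · ((z_{α/2} + z_β) / d)²

z_{α/2} = 2.576 (for α = 0.01, two-sided)
z_β = 0.553 (for power = 0.71)
d = 0.28

n = 2 · ((2.576 + 0.553) / 0.28)²
n = 2 · (11.175)²
n ≈ 249.76
Round up to the next whole number: n = 250 per group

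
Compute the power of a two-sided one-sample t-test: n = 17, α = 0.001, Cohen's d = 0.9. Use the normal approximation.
Power ≈ 0.66

Power calculation (one-sample t-test, normal approximation):
z_β = d · √n - z_{α/2}
z_β = 0.9 · √17 - 3.291
z_β = 0.9 · 4.123 - 3.291
z_β = 0.420

Power = Φ(z_β) = Φ(0.420) ≈ 0.663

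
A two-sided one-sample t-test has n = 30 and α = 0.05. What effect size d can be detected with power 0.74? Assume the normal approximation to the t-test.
d ≈ 0.48

Minimum detectable effect (one-sample t-test, normal approximation):
d = (z_{α/2} + z_β) / √n
d = (1.960 + 0.643) / √30
d = 2.603 / 5.477
d ≈ 0.48

By Cohen's convention (0.2 small / 0.5 medium / 0.8 large): small effect.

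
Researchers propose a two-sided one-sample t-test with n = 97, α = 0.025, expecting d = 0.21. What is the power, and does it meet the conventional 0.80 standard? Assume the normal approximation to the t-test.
Power ≈ 0.43; the study is underpowered (power < 0.80)

Power calculation (one-sample t-test, normal approximation):
z_β = d · √n - z_{α/2}
z_β = 0.21 · √97 - 2.241
z_β = 0.21 · 9.849 - 2.241
z_β = -0.173

Power = Φ(z_β) = Φ(-0.173) ≈ 0.431

Effect size d = 0.21 is small by Cohen's convention (0.2/0.5/0.8).

Threshold: power ≥ 0.80 is conventionally adequate.
Power ≈ 0.43 → the study is underpowered (power < 0.80).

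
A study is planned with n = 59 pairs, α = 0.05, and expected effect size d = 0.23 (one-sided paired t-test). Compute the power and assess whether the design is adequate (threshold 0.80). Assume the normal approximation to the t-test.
Power ≈ 0.55; the study is underpowered (power < 0.80)

Power calculation (paired t-test, normal approximation):
z_β = d · √n - z_α
z_β = 0.23 · √59 - 1.645
z_β = 0.23 · 7.681 - 1.645
z_β = 0.122

Power = Φ(z_β) = Φ(0.122) ≈ 0.548

Effect size d = 0.23 is small by Cohen's convention (0.2/0.5/0.8).

Threshold: power ≥ 0.80 is conventionally adequate.
Power ≈ 0.55 → the study is underpowered (power < 0.80).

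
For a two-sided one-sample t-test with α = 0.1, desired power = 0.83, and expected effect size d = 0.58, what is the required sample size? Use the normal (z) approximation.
n = 21

Sample size formula (one-sample t-test, normal approximation):
n = ((z_{α/2} + z_β) / d)²

z_{α/2} = 1.645 (for α = 0.1, two-sided)
z_β = 0.954 (for power = 0.83)
d = 0.58

n = ((1.645 + 0.954) / 0.58)²
n = (4.481)²
n ≈ 20.08
Round up to the next whole number: n = 21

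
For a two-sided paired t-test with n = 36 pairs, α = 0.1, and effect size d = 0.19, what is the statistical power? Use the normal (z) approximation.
Power ≈ 0.31

Power calculation (paired t-test, normal approximation):
z_β = d · √n - z_{α/2}
z_β = 0.19 · √36 - 1.645
z_β = 0.19 · 6.000 - 1.645
z_β = -0.505

Power = Φ(z_β) = Φ(-0.505) ≈ 0.307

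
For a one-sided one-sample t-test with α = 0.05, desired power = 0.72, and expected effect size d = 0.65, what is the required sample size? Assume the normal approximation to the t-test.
n = 12

Sample size formula (one-sample t-test, normal approximation):
n = ((z_α + z_β) / d)²

z_α = 1.645 (for α = 0.05, one-sided)
z_β = 0.583 (for power = 0.72)
d = 0.65

n = ((1.645 + 0.583) / 0.65)²
n = (3.428)²
n ≈ 11.75
Round up to the next whole number: n = 12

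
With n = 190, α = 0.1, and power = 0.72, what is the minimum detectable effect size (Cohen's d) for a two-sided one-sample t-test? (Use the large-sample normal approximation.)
d ≈ 0.16

Minimum detectable effect (one-sample t-test, normal approximation):
d = (z_{α/2} + z_β) / √n
d = (1.645 + 0.583) / √190
d = 2.228 / 13.784
d ≈ 0.16

By Cohen's convention (0.2 small / 0.5 medium / 0.8 large): very small effect.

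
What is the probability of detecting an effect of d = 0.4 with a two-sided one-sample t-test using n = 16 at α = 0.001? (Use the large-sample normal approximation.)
Power ≈ 0.05

Power calculation (one-sample t-test, normal approximation):
z_β = d · √n - z_{α/2}
z_β = 0.4 · √16 - 3.291
z_β = 0.4 · 4.000 - 3.291
z_β = -1.691

Power = Φ(z_β) = Φ(-1.691) ≈ 0.045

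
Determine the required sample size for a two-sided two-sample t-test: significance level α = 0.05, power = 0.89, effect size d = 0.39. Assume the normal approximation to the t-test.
n = 134 per group

Sample size formula (two-sample t-test, normal approximation):
n = 2 · ((z_{α/2} + z_β) / d)²

z_{α/2} = 1.960 (for α = 0.05, two-sided)
z_β = 1.227 (for power = 0.89)
d = 0.39

n = 2 · ((1.960 + 1.227) / 0.39)²
n = 2 · (8.172)²
n ≈ 133.56
Round up to the next whole number: n = 134 per group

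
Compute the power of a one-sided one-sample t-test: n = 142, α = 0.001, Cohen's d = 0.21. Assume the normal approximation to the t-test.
Power ≈ 0.28

Power calculation (one-sample t-test, normal approximation):
z_β = d · √n - z_α
z_β = 0.21 · √142 - 3.090
z_β = 0.21 · 11.916 - 3.090
z_β = -0.588

Power = Φ(z_β) = Φ(-0.588) ≈ 0.278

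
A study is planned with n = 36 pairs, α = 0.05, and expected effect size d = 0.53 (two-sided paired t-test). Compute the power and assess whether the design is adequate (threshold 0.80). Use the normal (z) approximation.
Power ≈ 0.89; the study is adequately powered (power ≥ 0.80)

Power calculation (paired t-test, normal approximation):
z_β = d · √n - z_{α/2}
z_β = 0.53 · √36 - 1.960
z_β = 0.53 · 6.000 - 1.960
z_β = 1.220

Power = Φ(z_β) = Φ(1.220) ≈ 0.889

Effect size d = 0.53 is medium by Cohen's convention (0.2/0.5/0.8).

Threshold: power ≥ 0.80 is conventionally adequate.
Power ≈ 0.89 → the study is adequately powered (power ≥ 0.80).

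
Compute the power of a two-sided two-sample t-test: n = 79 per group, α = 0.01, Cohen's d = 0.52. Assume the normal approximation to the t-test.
Power ≈ 0.76

Power calculation (two-sample t-test, normal approximation):
z_β = d · √(n/2) - z_{α/2}
z_β = 0.52 · √(79/2) - 2.576
z_β = 0.52 · 6.285 - 2.576
z_β = 0.692

Power = Φ(z_β) = Φ(0.692) ≈ 0.756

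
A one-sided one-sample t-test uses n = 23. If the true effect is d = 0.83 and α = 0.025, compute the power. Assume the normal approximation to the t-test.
Power ≈ 0.98

Power calculation (one-sample t-test, normal approximation):
z_β = d · √n - z_α
z_β = 0.83 · √23 - 1.960
z_β = 0.83 · 4.796 - 1.960
z_β = 2.021

Power = Φ(z_β) = Φ(2.021) ≈ 0.978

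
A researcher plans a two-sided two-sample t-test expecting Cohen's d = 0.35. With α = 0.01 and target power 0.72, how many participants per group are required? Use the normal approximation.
n = 163 per group

Sample size formula (two-sample t-test, normal approximation):
n = 2 · ((z_{α/2} + z_β) / d)²

z_{α/2} = 2.576 (for α = 0.01, two-sided)
z_β = 0.583 (for power = 0.72)
d = 0.35

n = 2 · ((2.576 + 0.583) / 0.35)²
n = 2 · (9.026)²
n ≈ 162.94
Round up to the next whole number: n = 163 per group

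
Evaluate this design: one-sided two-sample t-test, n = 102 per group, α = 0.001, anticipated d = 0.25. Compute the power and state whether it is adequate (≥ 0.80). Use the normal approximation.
Power ≈ 0.10; the study is underpowered (power < 0.80)

Power calculation (two-sample t-test, normal approximation):
z_β = d · √(n/2) - z_α
z_β = 0.25 · √(102/2) - 3.090
z_β = 0.25 · 7.141 - 3.090
z_β = -1.305

Power = Φ(z_β) = Φ(-1.305) ≈ 0.096

Effect size d = 0.25 is small by Cohen's convention (0.2/0.5/0.8).

Threshold: power ≥ 0.80 is conventionally adequate.
Power ≈ 0.10 → the study is underpowered (power < 0.80).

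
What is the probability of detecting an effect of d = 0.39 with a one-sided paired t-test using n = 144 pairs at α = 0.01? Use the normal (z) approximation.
Power ≈ 0.99

Power calculation (paired t-test, normal approximation):
z_β = d · √n - z_α
z_β = 0.39 · √144 - 2.326
z_β = 0.39 · 12.000 - 2.326
z_β = 2.354

Power = Φ(z_β) = Φ(2.354) ≈ 0.991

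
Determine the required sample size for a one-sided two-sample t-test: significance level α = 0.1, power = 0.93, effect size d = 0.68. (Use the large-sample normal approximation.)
n = 33 per group

Sample size formula (two-sample t-test, normal approximation):
n = 2 · ((z_α + z_β) / d)²

z_α = 1.282 (for α = 0.1, one-sided)
z_β = 1.476 (for power = 0.93)
d = 0.68

n = 2 · ((1.282 + 1.476) / 0.68)²
n = 2 · (4.056)²
n ≈ 32.90
Round up to the next whole number: n = 33 per group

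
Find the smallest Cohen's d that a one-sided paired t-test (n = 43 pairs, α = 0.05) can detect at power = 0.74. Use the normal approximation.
d ≈ 0.35

Minimum detectable effect (paired t-test, normal approximation):
d = (z_α + z_β) / √n
d = (1.645 + 0.643) / √43
d = 2.288 / 6.557
d ≈ 0.35

By Cohen's convention (0.2 small / 0.5 medium / 0.8 large): small effect.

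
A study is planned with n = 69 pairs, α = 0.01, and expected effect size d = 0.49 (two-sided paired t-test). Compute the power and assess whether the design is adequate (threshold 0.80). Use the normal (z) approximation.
Power ≈ 0.93; the study is adequately powered (power ≥ 0.80)

Power calculation (paired t-test, normal approximation):
z_β = d · √n - z_{α/2}
z_β = 0.49 · √69 - 2.576
z_β = 0.49 · 8.307 - 2.576
z_β = 1.494

Power = Φ(z_β) = Φ(1.494) ≈ 0.932

Effect size d = 0.49 is small by Cohen's convention (0.2/0.5/0.8).

Threshold: power ≥ 0.80 is conventionally adequate.
Power ≈ 0.93 → the study is adequately powered (power ≥ 0.80).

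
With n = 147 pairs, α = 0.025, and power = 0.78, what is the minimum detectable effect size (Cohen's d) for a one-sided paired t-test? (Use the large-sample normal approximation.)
d ≈ 0.23

Minimum detectable effect (paired t-test, normal approximation):
d = (z_α + z_β) / √n
d = (1.960 + 0.772) / √147
d = 2.732 / 12.124
d ≈ 0.23

By Cohen's convention (0.2 small / 0.5 medium / 0.8 large): small effect.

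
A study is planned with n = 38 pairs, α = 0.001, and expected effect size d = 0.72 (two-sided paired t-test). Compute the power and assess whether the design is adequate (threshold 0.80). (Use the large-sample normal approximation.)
Power ≈ 0.87; the study is adequately powered (power ≥ 0.80)

Power calculation (paired t-test, normal approximation):
z_β = d · √n - z_{α/2}
z_β = 0.72 · √38 - 3.291
z_β = 0.72 · 6.164 - 3.291
z_β = 1.148

Power = Φ(z_β) = Φ(1.148) ≈ 0.874

Effect size d = 0.72 is medium by Cohen's convention (0.2/0.5/0.8).

Threshold: power ≥ 0.80 is conventionally adequate.
Power ≈ 0.87 → the study is adequately powered (power ≥ 0.80).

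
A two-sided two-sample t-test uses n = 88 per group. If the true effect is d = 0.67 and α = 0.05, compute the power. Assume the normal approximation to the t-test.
Power ≈ 0.99

Power calculation (two-sample t-test, normal approximation):
z_β = d · √(n/2) - z_{α/2}
z_β = 0.67 · √(88/2) - 1.960
z_β = 0.67 · 6.633 - 1.960
z_β = 2.484

Power = Φ(z_β) = Φ(2.484) ≈ 0.994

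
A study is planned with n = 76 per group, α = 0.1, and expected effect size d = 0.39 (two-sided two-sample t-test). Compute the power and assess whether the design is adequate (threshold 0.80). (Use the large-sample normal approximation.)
Power ≈ 0.78; the study is underpowered (power < 0.80)

Power calculation (two-sample t-test, normal approximation):
z_β = d · √(n/2) - z_{α/2}
z_β = 0.39 · √(76/2) - 1.645
z_β = 0.39 · 6.164 - 1.645
z_β = 0.759

Power = Φ(z_β) = Φ(0.759) ≈ 0.776

Effect size d = 0.39 is small by Cohen's convention (0.2/0.5/0.8).

Threshold: power ≥ 0.80 is conventionally adequate.
Power ≈ 0.78 → the study is underpowered (power < 0.80).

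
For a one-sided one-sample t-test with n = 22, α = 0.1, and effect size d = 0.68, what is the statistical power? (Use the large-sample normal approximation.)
Power ≈ 0.97

Power calculation (one-sample t-test, normal approximation):
z_β = d · √n - z_α
z_β = 0.68 · √22 - 1.282
z_β = 0.68 · 4.690 - 1.282
z_β = 1.908

Power = Φ(z_β) = Φ(1.908) ≈ 0.972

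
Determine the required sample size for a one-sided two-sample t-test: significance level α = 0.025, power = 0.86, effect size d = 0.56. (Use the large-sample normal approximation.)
n = 59 per group

Sample size formula (two-sample t-test, normal approximation):
n = 2 · ((z_α + z_β) / d)²

z_α = 1.960 (for α = 0.025, one-sided)
z_β = 1.080 (for power = 0.86)
d = 0.56

n = 2 · ((1.960 + 1.080) / 0.56)²
n = 2 · (5.429)²
n ≈ 58.95
Round up to the next whole number: n = 59 per group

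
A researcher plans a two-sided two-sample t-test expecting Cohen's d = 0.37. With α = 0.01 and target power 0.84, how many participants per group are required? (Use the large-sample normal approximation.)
n = 187 per group

Sample size formula (two-sample t-test, normal approximation):
n = 2 · ((z_{α/2} + z_β) / d)²

z_{α/2} = 2.576 (for α = 0.01, two-sided)
z_β = 0.994 (for power = 0.84)
d = 0.37

n = 2 · ((2.576 + 0.994) / 0.37)²
n = 2 · (9.649)²
n ≈ 186.21
Round up to the next whole number: n = 187 per group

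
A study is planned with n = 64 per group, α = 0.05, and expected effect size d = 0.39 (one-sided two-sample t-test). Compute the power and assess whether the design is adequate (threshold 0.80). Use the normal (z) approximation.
Power ≈ 0.71; the study is underpowered (power < 0.80)

Power calculation (two-sample t-test, normal approximation):
z_β = d · √(n/2) - z_α
z_β = 0.39 · √(64/2) - 1.645
z_β = 0.39 · 5.657 - 1.645
z_β = 0.561

Power = Φ(z_β) = Φ(0.561) ≈ 0.713

Effect size d = 0.39 is small by Cohen's convention (0.2/0.5/0.8).

Threshold: power ≥ 0.80 is conventionally adequate.
Power ≈ 0.71 → the study is underpowered (power < 0.80).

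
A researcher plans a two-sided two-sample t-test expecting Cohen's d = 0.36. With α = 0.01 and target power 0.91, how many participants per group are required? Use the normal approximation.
n = 237 per group

Sample size formula (two-sample t-test, normal approximation):
n = 2 · ((z_{α/2} + z_β) / d)²

z_{α/2} = 2.576 (for α = 0.01, two-sided)
z_β = 1.341 (for power = 0.91)
d = 0.36

n = 2 · ((2.576 + 1.341) / 0.36)²
n = 2 · (10.881)²
n ≈ 236.79
Round up to the next whole number: n = 237 per group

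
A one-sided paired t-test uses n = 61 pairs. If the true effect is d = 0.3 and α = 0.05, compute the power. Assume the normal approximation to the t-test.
Power ≈ 0.76

Power calculation (paired t-test, normal approximation):
z_β = d · √n - z_α
z_β = 0.3 · √61 - 1.645
z_β = 0.3 · 7.810 - 1.645
z_β = 0.698

Power = Φ(z_β) = Φ(0.698) ≈ 0.757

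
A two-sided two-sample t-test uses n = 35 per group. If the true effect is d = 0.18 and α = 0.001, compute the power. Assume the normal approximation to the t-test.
Power ≈ 0.01

Power calculation (two-sample t-test, normal approximation):
z_β = d · √(n/2) - z_{α/2}
z_β = 0.18 · √(35/2) - 3.291
z_β = 0.18 · 4.183 - 3.291
z_β = -2.538

Power = Φ(z_β) = Φ(-2.538) ≈ 0.006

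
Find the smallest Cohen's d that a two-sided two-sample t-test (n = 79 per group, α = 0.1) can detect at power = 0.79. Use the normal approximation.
d ≈ 0.39

Minimum detectable effect (two-sample t-test, normal approximation):
d = (z_{α/2} + z_β) / √(n/2)
d = (1.645 + 0.806) / √(79/2)
d = 2.451 / 6.285
d ≈ 0.39

By Cohen's convention (0.2 small / 0.5 medium / 0.8 large): small effect.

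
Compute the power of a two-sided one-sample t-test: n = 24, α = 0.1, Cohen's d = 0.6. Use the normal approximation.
Power ≈ 0.90

Power calculation (one-sample t-test, normal approximation):
z_β = d · √n - z_{α/2}
z_β = 0.6 · √24 - 1.645
z_β = 0.6 · 4.899 - 1.645
z_β = 1.295

Power = Φ(z_β) = Φ(1.295) ≈ 0.902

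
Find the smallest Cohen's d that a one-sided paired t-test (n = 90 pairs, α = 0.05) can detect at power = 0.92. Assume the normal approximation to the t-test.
d ≈ 0.32

Minimum detectable effect (paired t-test, normal approximation):
d = (z_α + z_β) / √n
d = (1.645 + 1.405) / √90
d = 3.050 / 9.487
d ≈ 0.32

By Cohen's convention (0.2 small / 0.5 medium / 0.8 large): small effect.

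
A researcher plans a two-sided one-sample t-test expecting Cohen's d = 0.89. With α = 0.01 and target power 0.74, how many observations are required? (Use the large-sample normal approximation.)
n = 14

Sample size formula (one-sample t-test, normal approximation):
n = ((z_{α/2} + z_β) / d)²

z_{α/2} = 2.576 (for α = 0.01, two-sided)
z_β = 0.643 (for power = 0.74)
d = 0.89

n = ((2.576 + 0.643) / 0.89)²
n = (3.617)²
n ≈ 13.08
Round up to the next whole number: n = 14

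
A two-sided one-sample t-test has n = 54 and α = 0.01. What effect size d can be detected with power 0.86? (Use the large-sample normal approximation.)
d ≈ 0.50

Minimum detectable effect (one-sample t-test, normal approximation):
d = (z_{α/2} + z_β) / √n
d = (2.576 + 1.080) / √54
d = 3.656 / 7.348
d ≈ 0.50

By Cohen's convention (0.2 small / 0.5 medium / 0.8 large): medium effect.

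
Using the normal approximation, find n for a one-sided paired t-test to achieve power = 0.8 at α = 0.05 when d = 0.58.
n = 19 pairs

Sample size formula (paired t-test, normal approximation):
n = ((z_α + z_β) / d)²

z_α = 1.645 (for α = 0.05, one-sided)
z_β = 0.842 (for power = 0.8)
d = 0.58

n = ((1.645 + 0.842) / 0.58)²
n = (4.288)²
n ≈ 18.39
Round up to the next whole number: n = 19 pairs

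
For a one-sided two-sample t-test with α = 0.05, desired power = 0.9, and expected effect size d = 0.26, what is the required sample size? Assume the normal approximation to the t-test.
n = 254 per group

Sample size formula (two-sample t-test, normal approximation):
n = 2 · ((z_α + z_β) / d)²

z_α = 1.645 (for α = 0.05, one-sided)
z_β = 1.282 (for power = 0.9)
d = 0.26

n = 2 · ((1.645 + 1.282) / 0.26)²
n = 2 · (11.258)²
n ≈ 253.49
Round up to the next whole number: n = 254 per group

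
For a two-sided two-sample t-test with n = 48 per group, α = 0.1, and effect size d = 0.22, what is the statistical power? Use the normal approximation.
Power ≈ 0.29

Power calculation (two-sample t-test, normal approximation):
z_β = d · √(n/2) - z_{α/2}
z_β = 0.22 · √(48/2) - 1.645
z_β = 0.22 · 4.899 - 1.645
z_β = -0.567

Power = Φ(z_β) = Φ(-0.567) ≈ 0.285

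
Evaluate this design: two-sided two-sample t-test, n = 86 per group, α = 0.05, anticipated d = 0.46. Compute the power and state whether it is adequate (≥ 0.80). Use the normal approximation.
Power ≈ 0.85; the study is adequately powered (power ≥ 0.80)

Power calculation (two-sample t-test, normal approximation):
z_β = d · √(n/2) - z_{α/2}
z_β = 0.46 · √(86/2) - 1.960
z_β = 0.46 · 6.557 - 1.960
z_β = 1.056

Power = Φ(z_β) = Φ(1.056) ≈ 0.855

Effect size d = 0.46 is small by Cohen's convention (0.2/0.5/0.8).

Threshold: power ≥ 0.80 is conventionally adequate.
Power ≈ 0.85 → the study is adequately powered (power ≥ 0.80).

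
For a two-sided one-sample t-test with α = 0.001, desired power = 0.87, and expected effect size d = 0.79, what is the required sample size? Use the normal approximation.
n = 32

Sample size formula (one-sample t-test, normal approximation):
n = ((z_{α/2} + z_β) / d)²

z_{α/2} = 3.291 (for α = 0.001, two-sided)
z_β = 1.126 (for power = 0.87)
d = 0.79

n = ((3.291 + 1.126) / 0.79)²
n = (5.591)²
n ≈ 31.26
Round up to the next whole number: n = 32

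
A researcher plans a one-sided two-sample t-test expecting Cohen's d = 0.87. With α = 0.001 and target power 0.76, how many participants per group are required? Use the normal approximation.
n = 39 per group

Sample size formula (two-sample t-test, normal approximation):
n = 2 · ((z_α + z_β) / d)²

z_α = 3.090 (for α = 0.001, one-sided)
z_β = 0.706 (for power = 0.76)
d = 0.87

n = 2 · ((3.090 + 0.706) / 0.87)²
n = 2 · (4.363)²
n ≈ 38.07
Round up to the next whole number: n = 39 per group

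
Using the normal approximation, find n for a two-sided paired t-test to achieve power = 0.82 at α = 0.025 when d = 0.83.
n = 15 pairs

Sample size formula (paired t-test, normal approximation):
n = ((z_{α/2} + z_β) / d)²

z_{α/2} = 2.241 (for α = 0.025, two-sided)
z_β = 0.915 (for power = 0.82)
d = 0.83

n = ((2.241 + 0.915) / 0.83)²
n = (3.802)²
n ≈ 14.46
Round up to the next whole number: n = 15 pairs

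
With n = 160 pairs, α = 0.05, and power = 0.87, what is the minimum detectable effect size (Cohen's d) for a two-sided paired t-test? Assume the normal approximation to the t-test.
d ≈ 0.24

Minimum detectable effect (paired t-test, normal approximation):
d = (z_{α/2} + z_β) / √n
d = (1.960 + 1.126) / √160
d = 3.086 / 12.649
d ≈ 0.24

By Cohen's convention (0.2 small / 0.5 medium / 0.8 large): small effect.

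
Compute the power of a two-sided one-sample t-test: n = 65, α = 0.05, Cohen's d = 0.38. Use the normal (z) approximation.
Power ≈ 0.87

Power calculation (one-sample t-test, normal approximation):
z_β = d · √n - z_{α/2}
z_β = 0.38 · √65 - 1.960
z_β = 0.38 · 8.062 - 1.960
z_β = 1.104

Power = Φ(z_β) = Φ(1.104) ≈ 0.865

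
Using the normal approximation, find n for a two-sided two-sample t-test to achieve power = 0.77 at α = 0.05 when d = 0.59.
n = 42 per group

Sample size formula (two-sample t-test, normal approximation):
n = 2 · ((z_{α/2} + z_β) / d)²

z_{α/2} = 1.960 (for α = 0.05, two-sided)
z_β = 0.739 (for power = 0.77)
d = 0.59

n = 2 · ((1.960 + 0.739) / 0.59)²
n = 2 · (4.575)²
n ≈ 41.86
Round up to the next whole number: n = 42 per group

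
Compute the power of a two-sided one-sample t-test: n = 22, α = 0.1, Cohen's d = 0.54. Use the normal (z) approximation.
Power ≈ 0.81

Power calculation (one-sample t-test, normal approximation):
z_β = d · √n - z_{α/2}
z_β = 0.54 · √22 - 1.645
z_β = 0.54 · 4.690 - 1.645
z_β = 0.888

Power = Φ(z_β) = Φ(0.888) ≈ 0.813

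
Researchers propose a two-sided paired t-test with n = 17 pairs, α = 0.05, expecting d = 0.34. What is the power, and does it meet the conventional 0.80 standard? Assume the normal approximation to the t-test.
Power ≈ 0.29; the study is underpowered (power < 0.80)

Power calculation (paired t-test, normal approximation):
z_β = d · √n - z_{α/2}
z_β = 0.34 · √17 - 1.960
z_β = 0.34 · 4.123 - 1.960
z_β = -0.558

Power = Φ(z_β) = Φ(-0.558) ≈ 0.288

Effect size d = 0.34 is small by Cohen's convention (0.2/0.5/0.8).

Threshold: power ≥ 0.80 is conventionally adequate.
Power ≈ 0.29 → the study is underpowered (power < 0.80).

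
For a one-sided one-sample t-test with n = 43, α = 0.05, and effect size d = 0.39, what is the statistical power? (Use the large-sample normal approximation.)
Power ≈ 0.82

Power calculation (one-sample t-test, normal approximation):
z_β = d · √n - z_α
z_β = 0.39 · √43 - 1.645
z_β = 0.39 · 6.557 - 1.645
z_β = 0.913

Power = Φ(z_β) = Φ(0.913) ≈ 0.819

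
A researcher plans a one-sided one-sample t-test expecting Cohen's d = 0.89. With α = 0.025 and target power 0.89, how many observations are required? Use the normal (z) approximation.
n = 13

Sample size formula (one-sample t-test, normal approximation):
n = ((z_α + z_β) / d)²

z_α = 1.960 (for α = 0.025, one-sided)
z_β = 1.227 (for power = 0.89)
d = 0.89

n = ((1.960 + 1.227) / 0.89)²
n = (3.581)²
n ≈ 12.82
Round up to the next whole number: n = 13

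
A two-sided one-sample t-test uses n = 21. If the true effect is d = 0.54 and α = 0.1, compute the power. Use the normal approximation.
Power ≈ 0.80

Power calculation (one-sample t-test, normal approximation):
z_β = d · √n - z_{α/2}
z_β = 0.54 · √21 - 1.645
z_β = 0.54 · 4.583 - 1.645
z_β = 0.830

Power = Φ(z_β) = Φ(0.830) ≈ 0.797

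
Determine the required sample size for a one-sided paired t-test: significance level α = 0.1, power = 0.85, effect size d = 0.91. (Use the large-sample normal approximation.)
n = 7 pairs

Sample size formula (paired t-test, normal approximation):
n = ((z_α + z_β) / d)²

z_α = 1.282 (for α = 0.1, one-sided)
z_β = 1.036 (for power = 0.85)
d = 0.91

n = ((1.282 + 1.036) / 0.91)²
n = (2.547)²
n ≈ 6.49
Round up to the next whole number: n = 7 pairs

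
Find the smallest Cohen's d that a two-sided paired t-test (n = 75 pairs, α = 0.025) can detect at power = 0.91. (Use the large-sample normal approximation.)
d ≈ 0.41

Minimum detectable effect (paired t-test, normal approximation):
d = (z_{α/2} + z_β) / √n
d = (2.241 + 1.341) / √75
d = 3.582 / 8.660
d ≈ 0.41

By Cohen's convention (0.2 small / 0.5 medium / 0.8 large): small effect.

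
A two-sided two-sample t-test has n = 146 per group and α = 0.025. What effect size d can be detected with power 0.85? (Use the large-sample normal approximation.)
d ≈ 0.38

Minimum detectable effect (two-sample t-test, normal approximation):
d = (z_{α/2} + z_β) / √(n/2)
d = (2.241 + 1.036) / √(146/2)
d = 3.278 / 8.544
d ≈ 0.38

By Cohen's convention (0.2 small / 0.5 medium / 0.8 large): small effect.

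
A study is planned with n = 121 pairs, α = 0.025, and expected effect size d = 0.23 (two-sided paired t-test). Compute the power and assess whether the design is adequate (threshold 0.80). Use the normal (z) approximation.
Power ≈ 0.61; the study is underpowered (power < 0.80)

Power calculation (paired t-test, normal approximation):
z_β = d · √n - z_{α/2}
z_β = 0.23 · √121 - 2.241
z_β = 0.23 · 11.000 - 2.241
z_β = 0.289

Power = Φ(z_β) = Φ(0.289) ≈ 0.614

Effect size d = 0.23 is small by Cohen's convention (0.2/0.5/0.8).

Threshold: power ≥ 0.80 is conventionally adequate.
Power ≈ 0.61 → the study is underpowered (power < 0.80).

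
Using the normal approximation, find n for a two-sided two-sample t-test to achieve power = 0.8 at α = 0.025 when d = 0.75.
n = 34 per group

Sample size formula (two-sample t-test, normal approximation):
n = 2 · ((z_{α/2} + z_β) / d)²

z_{α/2} = 2.241 (for α = 0.025, two-sided)
z_β = 0.842 (for power = 0.8)
d = 0.75

n = 2 · ((2.241 + 0.842) / 0.75)²
n = 2 · (4.111)²
n ≈ 33.80
Round up to the next whole number: n = 34 per group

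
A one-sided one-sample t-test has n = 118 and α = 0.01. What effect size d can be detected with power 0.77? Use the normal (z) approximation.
d ≈ 0.28

Minimum detectable effect (one-sample t-test, normal approximation):
d = (z_α + z_β) / √n
d = (2.326 + 0.739) / √118
d = 3.065 / 10.863
d ≈ 0.28

By Cohen's convention (0.2 small / 0.5 medium / 0.8 large): small effect.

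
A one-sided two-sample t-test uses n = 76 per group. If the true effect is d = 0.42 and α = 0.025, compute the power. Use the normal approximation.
Power ≈ 0.74

Power calculation (two-sample t-test, normal approximation):
z_β = d · √(n/2) - z_α
z_β = 0.42 · √(76/2) - 1.960
z_β = 0.42 · 6.164 - 1.960
z_β = 0.629

Power = Φ(z_β) = Φ(0.629) ≈ 0.735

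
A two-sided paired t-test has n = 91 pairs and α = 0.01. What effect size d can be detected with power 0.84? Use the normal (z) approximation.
d ≈ 0.37

Minimum detectable effect (paired t-test, normal approximation):
d = (z_{α/2} + z_β) / √n
d = (2.576 + 0.994) / √91
d = 3.570 / 9.539
d ≈ 0.37

By Cohen's convention (0.2 small / 0.5 medium / 0.8 large): small effect.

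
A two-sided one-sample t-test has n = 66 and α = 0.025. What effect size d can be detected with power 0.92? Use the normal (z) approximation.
d ≈ 0.45

Minimum detectable effect (one-sample t-test, normal approximation):
d = (z_{α/2} + z_β) / √n
d = (2.241 + 1.405) / √66
d = 3.646 / 8.124
d ≈ 0.45

By Cohen's convention (0.2 small / 0.5 medium / 0.8 large): small effect.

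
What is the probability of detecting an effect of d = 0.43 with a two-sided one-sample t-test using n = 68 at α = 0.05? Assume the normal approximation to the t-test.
Power ≈ 0.94

Power calculation (one-sample t-test, normal approximation):
z_β = d · √n - z_{α/2}
z_β = 0.43 · √68 - 1.960
z_β = 0.43 · 8.246 - 1.960
z_β = 1.586

Power = Φ(z_β) = Φ(1.586) ≈ 0.944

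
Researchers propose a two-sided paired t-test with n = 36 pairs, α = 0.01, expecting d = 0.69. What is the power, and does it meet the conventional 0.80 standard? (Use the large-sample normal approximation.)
Power ≈ 0.94; the study is adequately powered (power ≥ 0.80)

Power calculation (paired t-test, normal approximation):
z_β = d · √n - z_{α/2}
z_β = 0.69 · √36 - 2.576
z_β = 0.69 · 6.000 - 2.576
z_β = 1.564

Power = Φ(z_β) = Φ(1.564) ≈ 0.941

Effect size d = 0.69 is medium by Cohen's convention (0.2/0.5/0.8).

Threshold: power ≥ 0.80 is conventionally adequate.
Power ≈ 0.94 → the study is adequately powered (power ≥ 0.80).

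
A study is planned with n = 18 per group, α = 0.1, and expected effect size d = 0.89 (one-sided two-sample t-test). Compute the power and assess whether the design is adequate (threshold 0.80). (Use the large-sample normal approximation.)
Power ≈ 0.92; the study is adequately powered (power ≥ 0.80)

Power calculation (two-sample t-test, normal approximation):
z_β = d · √(n/2) - z_α
z_β = 0.89 · √(18/2) - 1.282
z_β = 0.89 · 3.000 - 1.282
z_β = 1.388

Power = Φ(z_β) = Φ(1.388) ≈ 0.917

Effect size d = 0.89 is large by Cohen's convention (0.2/0.5/0.8).

Threshold: power ≥ 0.80 is conventionally adequate.
Power ≈ 0.92 → the study is adequately powered (power ≥ 0.80).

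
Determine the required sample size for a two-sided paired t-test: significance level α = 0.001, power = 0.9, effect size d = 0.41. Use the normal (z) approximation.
n = 125 pairs

Sample size formula (paired t-test, normal approximation):
n = ((z_{α/2} + z_β) / d)²

z_{α/2} = 3.291 (for α = 0.001, two-sided)
z_β = 1.282 (for power = 0.9)
d = 0.41

n = ((3.291 + 1.282) / 0.41)²
n = (11.154)²
n ≈ 124.41
Round up to the next whole number: n = 125 pairs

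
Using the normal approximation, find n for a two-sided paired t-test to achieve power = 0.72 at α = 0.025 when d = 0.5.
n = 32 pairs

Sample size formula (paired t-test, normal approximation):
n = ((z_{α/2} + z_β) / d)²

z_{α/2} = 2.241 (for α = 0.025, two-sided)
z_β = 0.583 (for power = 0.72)
d = 0.5

n = ((2.241 + 0.583) / 0.5)²
n = (5.648)²
n ≈ 31.90
Round up to the next whole number: n = 32 pairs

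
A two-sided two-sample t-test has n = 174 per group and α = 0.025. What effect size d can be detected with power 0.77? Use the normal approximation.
d ≈ 0.32

Minimum detectable effect (two-sample t-test, normal approximation):
d = (z_{α/2} + z_β) / √(n/2)
d = (2.241 + 0.739) / √(174/2)
d = 2.980 / 9.327
d ≈ 0.32

By Cohen's convention (0.2 small / 0.5 medium / 0.8 large): small effect.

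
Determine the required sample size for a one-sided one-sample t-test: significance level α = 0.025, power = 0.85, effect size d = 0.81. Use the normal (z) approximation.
n = 14

Sample size formula (one-sample t-test, normal approximation):
n = ((z_α + z_β) / d)²

z_α = 1.960 (for α = 0.025, one-sided)
z_β = 1.036 (for power = 0.85)
d = 0.81

n = ((1.960 + 1.036) / 0.81)²
n = (3.699)²
n ≈ 13.68
Round up to the next whole number: n = 14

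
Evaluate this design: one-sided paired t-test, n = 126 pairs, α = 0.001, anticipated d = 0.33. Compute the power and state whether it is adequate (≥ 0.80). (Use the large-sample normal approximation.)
Power ≈ 0.73; the study is underpowered (power < 0.80)

Power calculation (paired t-test, normal approximation):
z_β = d · √n - z_α
z_β = 0.33 · √126 - 3.090
z_β = 0.33 · 11.225 - 3.090
z_β = 0.614

Power = Φ(z_β) = Φ(0.614) ≈ 0.730

Effect size d = 0.33 is small by Cohen's convention (0.2/0.5/0.8).

Threshold: power ≥ 0.80 is conventionally adequate.
Power ≈ 0.73 → the study is underpowered (power < 0.80).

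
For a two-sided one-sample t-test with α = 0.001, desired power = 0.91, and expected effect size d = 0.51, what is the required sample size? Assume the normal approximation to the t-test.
n = 83

Sample size formula (one-sample t-test, normal approximation):
n = ((z_{α/2} + z_β) / d)²

z_{α/2} = 3.291 (for α = 0.001, two-sided)
z_β = 1.341 (for power = 0.91)
d = 0.51

n = ((3.291 + 1.341) / 0.51)²
n = (9.082)²
n ≈ 82.48
Round up to the next whole number: n = 83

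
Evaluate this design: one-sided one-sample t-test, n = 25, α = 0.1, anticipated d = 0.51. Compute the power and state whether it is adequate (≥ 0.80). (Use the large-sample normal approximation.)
Power ≈ 0.90; the study is adequately powered (power ≥ 0.80)

Power calculation (one-sample t-test, normal approximation):
z_β = d · √n - z_α
z_β = 0.51 · √25 - 1.282
z_β = 0.51 · 5.000 - 1.282
z_β = 1.268

Power = Φ(z_β) = Φ(1.268) ≈ 0.898

Effect size d = 0.51 is medium by Cohen's convention (0.2/0.5/0.8).

Threshold: power ≥ 0.80 is conventionally adequate.
Power ≈ 0.90 → the study is adequately powered (power ≥ 0.80).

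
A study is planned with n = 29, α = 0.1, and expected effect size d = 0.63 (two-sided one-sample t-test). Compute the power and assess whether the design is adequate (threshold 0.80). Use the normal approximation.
Power ≈ 0.96; the study is adequately powered (power ≥ 0.80)

Power calculation (one-sample t-test, normal approximation):
z_β = d · √n - z_{α/2}
z_β = 0.63 · √29 - 1.645
z_β = 0.63 · 5.385 - 1.645
z_β = 1.748

Power = Φ(z_β) = Φ(1.748) ≈ 0.960

Effect size d = 0.63 is medium by Cohen's convention (0.2/0.5/0.8).

Threshold: power ≥ 0.80 is conventionally adequate.
Power ≈ 0.96 → the study is adequately powered (power ≥ 0.80).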